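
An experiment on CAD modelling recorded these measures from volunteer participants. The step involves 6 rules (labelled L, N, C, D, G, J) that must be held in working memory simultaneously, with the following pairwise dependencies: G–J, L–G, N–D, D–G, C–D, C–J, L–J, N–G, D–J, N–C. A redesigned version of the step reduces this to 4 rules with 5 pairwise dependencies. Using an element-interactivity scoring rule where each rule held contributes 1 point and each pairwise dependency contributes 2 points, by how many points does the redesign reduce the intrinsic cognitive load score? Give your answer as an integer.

Original: 6 × 1 + 10 × 2 = 6 + 20 = 26.
Redesigned: 4 × 1 + 5 × 2 = 4 + 10 = 14.
Reduction = 26 − 14 = 12.

12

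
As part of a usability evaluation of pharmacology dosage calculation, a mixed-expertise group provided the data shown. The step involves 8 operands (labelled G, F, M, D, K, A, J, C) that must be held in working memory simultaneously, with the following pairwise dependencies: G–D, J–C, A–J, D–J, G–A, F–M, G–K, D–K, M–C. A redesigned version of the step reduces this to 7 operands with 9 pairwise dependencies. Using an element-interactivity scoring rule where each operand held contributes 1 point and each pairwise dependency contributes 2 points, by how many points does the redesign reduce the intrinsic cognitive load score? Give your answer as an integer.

1

Original: 8 × 1 + 9 × 2 = 8 + 18 = 26.
Redesigned: 7 × 1 + 9 × 2 = 7 + 18 = 25.
Reduction = 26 − 25 = 1.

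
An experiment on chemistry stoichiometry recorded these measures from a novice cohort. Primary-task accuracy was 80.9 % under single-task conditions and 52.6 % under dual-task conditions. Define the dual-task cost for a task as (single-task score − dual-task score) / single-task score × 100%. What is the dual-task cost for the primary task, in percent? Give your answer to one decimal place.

Cost = (80.9 − 52.6) / 80.9 × 100%
     = 28.3000 / 80.9 × 100% = 34.9815%.
≈ 35.0%.

35.0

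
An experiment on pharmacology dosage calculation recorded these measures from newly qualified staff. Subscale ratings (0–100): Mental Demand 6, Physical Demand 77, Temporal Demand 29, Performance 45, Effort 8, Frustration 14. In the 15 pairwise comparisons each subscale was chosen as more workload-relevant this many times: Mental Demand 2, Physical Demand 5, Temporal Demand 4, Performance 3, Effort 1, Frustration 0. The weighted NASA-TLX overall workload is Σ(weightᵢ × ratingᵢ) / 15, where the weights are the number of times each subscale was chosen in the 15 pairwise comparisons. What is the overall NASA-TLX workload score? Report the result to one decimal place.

The tallies are the weights (they sum to 15).
Weighted sum = 2·6 + 5·77 + 4·29 + 3·45 + 1·8 + 0·14
            = 12 + 385 + 116 + 135 + 8 + 0 = 656.
Overall workload = 656 / 15 = 43.7333 ≈ 43.7.

43.7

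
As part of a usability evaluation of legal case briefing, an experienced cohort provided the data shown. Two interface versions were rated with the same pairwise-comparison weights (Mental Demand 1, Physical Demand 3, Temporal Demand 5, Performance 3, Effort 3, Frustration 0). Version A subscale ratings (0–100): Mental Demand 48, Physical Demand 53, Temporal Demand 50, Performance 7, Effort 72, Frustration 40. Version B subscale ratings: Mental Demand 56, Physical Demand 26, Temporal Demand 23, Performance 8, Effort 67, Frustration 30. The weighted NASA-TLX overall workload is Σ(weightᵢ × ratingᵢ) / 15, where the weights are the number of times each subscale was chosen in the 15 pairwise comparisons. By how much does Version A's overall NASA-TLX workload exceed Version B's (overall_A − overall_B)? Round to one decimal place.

14.7

Version A weighted sum = 1·48 + 3·53 + 5·50 + 3·7 + 3·72 + 0·40 = 48 + 159 + 250 + 21 + 216 + 0 = 694; overall_A = 694/15 = 46.2667.
Version B weighted sum = 1·56 + 3·26 + 5·23 + 3·8 + 3·67 + 0·30 = 56 + 78 + 115 + 24 + 201 + 0 = 474; overall_B = 474/15 = 31.6000.
Difference = 46.2667 − 31.6000 = 14.6667 ≈ 14.7.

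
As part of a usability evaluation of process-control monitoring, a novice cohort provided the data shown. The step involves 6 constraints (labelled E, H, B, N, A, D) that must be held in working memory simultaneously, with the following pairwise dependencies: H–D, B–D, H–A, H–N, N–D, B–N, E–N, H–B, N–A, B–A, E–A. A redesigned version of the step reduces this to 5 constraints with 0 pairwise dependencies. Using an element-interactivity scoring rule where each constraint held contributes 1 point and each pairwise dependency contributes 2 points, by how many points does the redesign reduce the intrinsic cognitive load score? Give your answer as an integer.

23

Original: 6 × 1 + 11 × 2 = 6 + 22 = 28.
Redesigned: 5 × 1 + 0 × 2 = 5 + 0 = 5.
Reduction = 28 − 5 = 23.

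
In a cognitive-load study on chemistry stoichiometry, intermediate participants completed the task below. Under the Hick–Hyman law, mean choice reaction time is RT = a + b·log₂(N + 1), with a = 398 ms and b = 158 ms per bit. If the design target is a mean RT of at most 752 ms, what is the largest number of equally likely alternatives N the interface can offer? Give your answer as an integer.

Set 398 + 158·log₂(N + 1) ≤ 752.
log₂(N + 1) ≤ (752 − 398) / 158 = 2.2405.
N + 1 ≤ 2^2.2405 = 4.7256.
N ≤ 3.7256, so the largest integer N is 3.

3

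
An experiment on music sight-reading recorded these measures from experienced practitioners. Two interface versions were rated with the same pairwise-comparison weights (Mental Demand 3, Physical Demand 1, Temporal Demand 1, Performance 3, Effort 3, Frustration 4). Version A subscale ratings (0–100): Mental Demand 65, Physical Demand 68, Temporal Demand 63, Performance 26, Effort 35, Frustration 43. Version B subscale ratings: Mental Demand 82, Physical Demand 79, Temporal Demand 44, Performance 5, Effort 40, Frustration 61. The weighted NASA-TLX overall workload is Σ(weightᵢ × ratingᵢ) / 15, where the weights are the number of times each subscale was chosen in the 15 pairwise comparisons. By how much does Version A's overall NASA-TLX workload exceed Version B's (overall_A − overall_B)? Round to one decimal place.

Version A weighted sum = 3·65 + 1·68 + 1·63 + 3·26 + 3·35 + 4·43 = 195 + 68 + 63 + 78 + 105 + 172 = 681; overall_A = 681/15 = 45.4000.
Version B weighted sum = 3·82 + 1·79 + 1·44 + 3·5 + 3·40 + 4·61 = 246 + 79 + 44 + 15 + 120 + 244 = 748; overall_B = 748/15 = 49.8667.
Difference = 45.4000 − 49.8667 = -4.4667 ≈ -4.5.

-4.5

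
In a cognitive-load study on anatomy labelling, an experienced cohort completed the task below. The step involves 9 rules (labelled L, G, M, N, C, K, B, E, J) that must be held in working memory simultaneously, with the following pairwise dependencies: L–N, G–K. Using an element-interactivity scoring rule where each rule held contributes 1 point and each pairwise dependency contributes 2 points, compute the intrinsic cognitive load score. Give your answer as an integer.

13

Count of rules held simultaneously: 9.
Count of pairwise dependencies listed: 2.
Element contribution: 9 × 1 = 9.
Interaction contribution: 2 × 2 = 4.
Intrinsic load = 9 + 4 = 13.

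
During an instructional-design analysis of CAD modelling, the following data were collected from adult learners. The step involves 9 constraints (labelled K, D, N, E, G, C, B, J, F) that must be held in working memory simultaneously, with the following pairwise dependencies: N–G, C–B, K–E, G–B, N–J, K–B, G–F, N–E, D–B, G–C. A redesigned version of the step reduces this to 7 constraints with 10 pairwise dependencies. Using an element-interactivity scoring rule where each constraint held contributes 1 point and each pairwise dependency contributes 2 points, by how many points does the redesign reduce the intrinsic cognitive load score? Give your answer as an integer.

2

Original: 9 × 1 + 10 × 2 = 9 + 20 = 29.
Redesigned: 7 × 1 + 10 × 2 = 7 + 20 = 27.
Reduction = 29 − 27 = 2.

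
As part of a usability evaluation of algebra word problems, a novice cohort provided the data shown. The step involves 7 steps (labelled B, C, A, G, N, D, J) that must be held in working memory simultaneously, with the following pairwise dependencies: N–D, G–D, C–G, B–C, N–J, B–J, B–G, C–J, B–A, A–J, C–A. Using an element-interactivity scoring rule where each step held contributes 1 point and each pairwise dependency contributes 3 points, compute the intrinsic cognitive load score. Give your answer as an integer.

Count of steps held simultaneously: 7.
Count of pairwise dependencies listed: 11.
Element contribution: 7 × 1 = 7.
Interaction contribution: 11 × 3 = 33.
Intrinsic load = 7 + 33 = 40.

40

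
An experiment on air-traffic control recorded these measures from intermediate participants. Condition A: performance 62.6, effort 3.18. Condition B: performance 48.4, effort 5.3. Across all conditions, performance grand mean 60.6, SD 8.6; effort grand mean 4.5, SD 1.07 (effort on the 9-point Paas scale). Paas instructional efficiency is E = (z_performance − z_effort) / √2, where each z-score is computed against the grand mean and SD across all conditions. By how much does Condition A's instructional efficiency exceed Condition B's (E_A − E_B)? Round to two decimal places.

Condition A: z_P = (62.6 − 60.6)/8.6 = 0.2326; z_E = (3.18 − 4.5)/1.07 = -1.2336; E_A = (0.2326 − (-1.2336))/√2 = 1.0368.
Condition B: z_P = (48.4 − 60.6)/8.6 = -1.4186; z_E = (5.3 − 4.5)/1.07 = 0.7477; E_B = (-1.4186 − 0.7477)/√2 = -1.5318.
E_A − E_B = 1.0368 − (-1.5318) = 2.5686 ≈ 2.57.

2.57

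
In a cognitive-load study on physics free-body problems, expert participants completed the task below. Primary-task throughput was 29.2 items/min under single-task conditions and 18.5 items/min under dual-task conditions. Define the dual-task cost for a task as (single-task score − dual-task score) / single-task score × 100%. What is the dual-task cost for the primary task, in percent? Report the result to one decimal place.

Cost = (29.2 − 18.5) / 29.2 × 100%
     = 10.7000 / 29.2 × 100% = 36.6438%.
≈ 36.6%.

36.6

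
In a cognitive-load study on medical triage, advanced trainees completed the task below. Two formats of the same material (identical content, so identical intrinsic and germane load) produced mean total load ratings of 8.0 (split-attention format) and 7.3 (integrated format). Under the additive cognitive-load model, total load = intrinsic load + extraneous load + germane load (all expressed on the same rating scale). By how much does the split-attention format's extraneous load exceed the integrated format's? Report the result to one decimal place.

Intrinsic and germane load are equal across formats, so the difference in total load equals the difference in extraneous load.
Extraneous-load difference = 8.0 − 7.3 = 0.7.

0.7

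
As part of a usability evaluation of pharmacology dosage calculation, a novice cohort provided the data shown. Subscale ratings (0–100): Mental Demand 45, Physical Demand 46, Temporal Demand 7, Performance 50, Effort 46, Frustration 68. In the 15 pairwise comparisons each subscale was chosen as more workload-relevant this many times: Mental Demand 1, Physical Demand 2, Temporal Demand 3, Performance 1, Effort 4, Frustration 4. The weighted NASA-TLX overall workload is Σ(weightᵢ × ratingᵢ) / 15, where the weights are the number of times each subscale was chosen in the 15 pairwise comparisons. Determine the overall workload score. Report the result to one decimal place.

The tallies are the weights (they sum to 15).
Weighted sum = 1·45 + 2·46 + 3·7 + 1·50 + 4·46 + 4·68
            = 45 + 92 + 21 + 50 + 184 + 272 = 664.
Overall workload = 664 / 15 = 44.2667 ≈ 44.3.

44.3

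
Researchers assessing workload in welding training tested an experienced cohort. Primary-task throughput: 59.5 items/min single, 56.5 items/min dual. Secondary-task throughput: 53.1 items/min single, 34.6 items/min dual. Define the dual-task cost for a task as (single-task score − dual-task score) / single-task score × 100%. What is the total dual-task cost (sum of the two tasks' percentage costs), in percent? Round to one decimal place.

39.9

Primary cost = (59.5 − 56.5) / 59.5 × 100% = 5.0420%.
Secondary cost = (53.1 − 34.6) / 53.1 × 100% = 34.8399%.
Total = 5.0420% + 34.8399% = 39.8819% ≈ 39.9%.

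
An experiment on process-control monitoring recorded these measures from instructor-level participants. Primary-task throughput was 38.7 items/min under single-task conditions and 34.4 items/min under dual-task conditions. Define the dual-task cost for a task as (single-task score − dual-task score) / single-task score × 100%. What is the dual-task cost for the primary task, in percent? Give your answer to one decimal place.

Cost = (38.7 − 34.4) / 38.7 × 100%
     = 4.3000 / 38.7 × 100% = 11.1111%.
≈ 11.1%.

11.1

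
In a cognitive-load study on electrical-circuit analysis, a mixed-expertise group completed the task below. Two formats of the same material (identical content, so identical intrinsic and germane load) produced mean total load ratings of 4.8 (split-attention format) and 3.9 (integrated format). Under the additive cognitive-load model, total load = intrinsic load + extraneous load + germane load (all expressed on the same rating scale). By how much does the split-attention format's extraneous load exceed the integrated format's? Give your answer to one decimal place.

0.9

Intrinsic and germane load are equal across formats, so the difference in total load equals the difference in extraneous load.
Extraneous-load difference = 4.8 − 3.9 = 0.9.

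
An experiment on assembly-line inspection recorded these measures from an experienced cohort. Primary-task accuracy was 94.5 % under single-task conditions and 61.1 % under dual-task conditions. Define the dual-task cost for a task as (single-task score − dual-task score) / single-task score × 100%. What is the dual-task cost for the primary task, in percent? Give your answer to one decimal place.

35.3

Cost = (94.5 − 61.1) / 94.5 × 100%
     = 33.4000 / 94.5 × 100% = 35.3439%.
≈ 35.3%.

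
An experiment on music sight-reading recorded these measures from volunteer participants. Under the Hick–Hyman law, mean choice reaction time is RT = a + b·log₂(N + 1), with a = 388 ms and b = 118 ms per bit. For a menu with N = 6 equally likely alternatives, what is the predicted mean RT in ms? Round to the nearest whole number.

log₂(6 + 1) = log₂(7) = 2.8074.
RT = 388 + 118 × 2.8074 = 388 + 331.2732 = 719.2732 ms.
≈ 719 ms.

719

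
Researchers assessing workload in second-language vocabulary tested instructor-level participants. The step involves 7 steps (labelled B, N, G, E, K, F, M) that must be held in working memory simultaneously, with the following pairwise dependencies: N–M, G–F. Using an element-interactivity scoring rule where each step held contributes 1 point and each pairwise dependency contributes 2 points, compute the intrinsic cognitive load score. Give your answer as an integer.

Count of steps held simultaneously: 7.
Count of pairwise dependencies listed: 2.
Element contribution: 7 × 1 = 7.
Interaction contribution: 2 × 2 = 4.
Intrinsic load = 7 + 4 = 11.

11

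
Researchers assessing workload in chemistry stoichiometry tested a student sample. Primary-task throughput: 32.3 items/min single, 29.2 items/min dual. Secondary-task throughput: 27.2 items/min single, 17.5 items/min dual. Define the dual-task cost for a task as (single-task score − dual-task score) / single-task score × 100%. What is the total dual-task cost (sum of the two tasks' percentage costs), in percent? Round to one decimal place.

45.3

Primary cost = (32.3 − 29.2) / 32.3 × 100% = 9.5975%.
Secondary cost = (27.2 − 17.5) / 27.2 × 100% = 35.6618%.
Total = 9.5975% + 35.6618% = 45.2593% ≈ 45.3%.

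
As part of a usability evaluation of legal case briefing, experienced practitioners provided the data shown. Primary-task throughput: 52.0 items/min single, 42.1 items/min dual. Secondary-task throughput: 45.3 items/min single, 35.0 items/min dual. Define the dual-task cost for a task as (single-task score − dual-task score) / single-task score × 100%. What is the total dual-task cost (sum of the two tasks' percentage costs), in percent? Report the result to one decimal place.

Primary cost = (52.0 − 42.1) / 52.0 × 100% = 19.0385%.
Secondary cost = (45.3 − 35.0) / 45.3 × 100% = 22.7373%.
Total = 19.0385% + 22.7373% = 41.7758% ≈ 41.8%.

41.8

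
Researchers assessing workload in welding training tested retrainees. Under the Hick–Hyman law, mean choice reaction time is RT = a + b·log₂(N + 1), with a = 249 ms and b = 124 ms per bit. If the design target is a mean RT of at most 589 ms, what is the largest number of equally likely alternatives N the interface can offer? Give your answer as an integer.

Set 249 + 124·log₂(N + 1) ≤ 589.
log₂(N + 1) ≤ (589 − 249) / 124 = 2.7419.
N + 1 ≤ 2^2.7419 = 6.6895.
N ≤ 5.6895, so the largest integer N is 5.

5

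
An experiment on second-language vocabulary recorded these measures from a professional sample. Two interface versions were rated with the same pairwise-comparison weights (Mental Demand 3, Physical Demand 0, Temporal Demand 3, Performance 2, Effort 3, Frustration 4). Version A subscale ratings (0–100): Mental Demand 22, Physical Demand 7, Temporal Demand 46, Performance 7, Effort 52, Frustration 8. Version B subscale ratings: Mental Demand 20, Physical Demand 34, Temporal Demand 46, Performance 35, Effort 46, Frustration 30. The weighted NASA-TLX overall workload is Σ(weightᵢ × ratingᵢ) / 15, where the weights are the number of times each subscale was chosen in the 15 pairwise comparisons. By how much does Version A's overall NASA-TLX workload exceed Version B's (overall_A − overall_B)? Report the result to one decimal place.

-8.0

Version A weighted sum = 3·22 + 0·7 + 3·46 + 2·7 + 3·52 + 4·8 = 66 + 0 + 138 + 14 + 156 + 32 = 406; overall_A = 406/15 = 27.0667.
Version B weighted sum = 3·20 + 0·34 + 3·46 + 2·35 + 3·46 + 4·30 = 60 + 0 + 138 + 70 + 138 + 120 = 526; overall_B = 526/15 = 35.0667.
Difference = 27.0667 − 35.0667 = -8.0000 ≈ -8.0.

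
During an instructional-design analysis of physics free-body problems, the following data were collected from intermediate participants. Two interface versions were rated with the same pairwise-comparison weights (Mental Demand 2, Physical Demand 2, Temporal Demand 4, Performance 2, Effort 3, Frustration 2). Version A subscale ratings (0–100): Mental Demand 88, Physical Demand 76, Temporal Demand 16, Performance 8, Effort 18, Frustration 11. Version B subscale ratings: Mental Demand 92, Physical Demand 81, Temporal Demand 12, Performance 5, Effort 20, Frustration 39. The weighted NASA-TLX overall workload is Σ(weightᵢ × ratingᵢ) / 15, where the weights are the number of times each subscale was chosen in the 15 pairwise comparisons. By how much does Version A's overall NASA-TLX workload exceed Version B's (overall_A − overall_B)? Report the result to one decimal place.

-3.9

Version A weighted sum = 2·88 + 2·76 + 4·16 + 2·8 + 3·18 + 2·11 = 176 + 152 + 64 + 16 + 54 + 22 = 484; overall_A = 484/15 = 32.2667.
Version B weighted sum = 2·92 + 2·81 + 4·12 + 2·5 + 3·20 + 2·39 = 184 + 162 + 48 + 10 + 60 + 78 = 542; overall_B = 542/15 = 36.1333.
Difference = 32.2667 − 36.1333 = -3.8666 ≈ -3.9.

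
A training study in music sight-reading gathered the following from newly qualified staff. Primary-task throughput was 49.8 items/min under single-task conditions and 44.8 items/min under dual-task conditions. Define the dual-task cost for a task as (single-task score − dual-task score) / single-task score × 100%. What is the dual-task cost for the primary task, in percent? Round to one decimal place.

10.0

Cost = (49.8 − 44.8) / 49.8 × 100%
     = 5.0000 / 49.8 × 100% = 10.0402%.
≈ 10.0%.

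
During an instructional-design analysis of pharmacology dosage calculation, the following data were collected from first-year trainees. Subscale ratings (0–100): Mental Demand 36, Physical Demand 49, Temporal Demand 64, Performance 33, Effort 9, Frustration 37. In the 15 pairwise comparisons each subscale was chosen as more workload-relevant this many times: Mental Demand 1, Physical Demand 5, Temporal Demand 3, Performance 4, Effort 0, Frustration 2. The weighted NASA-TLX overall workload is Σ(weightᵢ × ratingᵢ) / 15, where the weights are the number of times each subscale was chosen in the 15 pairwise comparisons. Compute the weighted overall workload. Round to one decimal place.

The tallies are the weights (they sum to 15).
Weighted sum = 1·36 + 5·49 + 3·64 + 4·33 + 0·9 + 2·37
            = 36 + 245 + 192 + 132 + 0 + 74 = 679.
Overall workload = 679 / 15 = 45.2667 ≈ 45.3.

45.3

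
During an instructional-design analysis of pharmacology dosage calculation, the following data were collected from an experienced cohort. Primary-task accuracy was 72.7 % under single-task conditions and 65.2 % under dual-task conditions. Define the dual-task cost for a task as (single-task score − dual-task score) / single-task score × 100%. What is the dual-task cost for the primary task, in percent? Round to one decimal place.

10.3

Cost = (72.7 − 65.2) / 72.7 × 100%
     = 7.5000 / 72.7 × 100% = 10.3164%.
≈ 10.3%.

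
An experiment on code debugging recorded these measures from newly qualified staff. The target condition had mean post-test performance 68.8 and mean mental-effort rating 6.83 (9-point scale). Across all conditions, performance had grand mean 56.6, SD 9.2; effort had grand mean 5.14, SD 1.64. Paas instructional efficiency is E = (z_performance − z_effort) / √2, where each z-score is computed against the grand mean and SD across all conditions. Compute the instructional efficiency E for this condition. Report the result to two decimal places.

0.21

z_performance = (68.8 − 56.6) / 9.2 = 12.2000 / 9.2 = 1.3261.
z_effort = (6.83 − 5.14) / 1.64 = 1.6900 / 1.64 = 1.0305.
z_P − z_E = 1.3261 − 1.0305 = 0.2956.
E = 0.2956 / √2 = 0.2956 / 1.41421 = 0.2090 ≈ 0.21.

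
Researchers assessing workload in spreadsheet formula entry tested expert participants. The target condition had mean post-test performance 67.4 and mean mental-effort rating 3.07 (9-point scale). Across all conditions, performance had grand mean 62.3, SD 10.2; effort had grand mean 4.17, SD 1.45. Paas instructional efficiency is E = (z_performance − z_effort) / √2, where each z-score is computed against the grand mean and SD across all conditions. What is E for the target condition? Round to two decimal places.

0.89

z_performance = (67.4 − 62.3) / 10.2 = 5.1000 / 10.2 = 0.5000.
z_effort = (3.07 − 4.17) / 1.45 = -1.1000 / 1.45 = -0.7586.
z_P − z_E = 0.5000 − (-0.7586) = 1.2586.
E = 1.2586 / √2 = 1.2586 / 1.41421 = 0.8900 ≈ 0.89.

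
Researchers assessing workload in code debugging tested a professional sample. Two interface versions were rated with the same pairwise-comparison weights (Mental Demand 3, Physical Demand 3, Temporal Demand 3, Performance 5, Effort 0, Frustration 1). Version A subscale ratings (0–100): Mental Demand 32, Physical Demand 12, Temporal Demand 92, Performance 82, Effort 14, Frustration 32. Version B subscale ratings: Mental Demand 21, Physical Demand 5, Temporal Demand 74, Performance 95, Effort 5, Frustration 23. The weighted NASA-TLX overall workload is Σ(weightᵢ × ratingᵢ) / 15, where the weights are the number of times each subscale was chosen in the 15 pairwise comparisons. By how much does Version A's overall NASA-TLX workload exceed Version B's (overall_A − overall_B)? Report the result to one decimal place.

3.5

Version A weighted sum = 3·32 + 3·12 + 3·92 + 5·82 + 0·14 + 1·32 = 96 + 36 + 276 + 410 + 0 + 32 = 850; overall_A = 850/15 = 56.6667.
Version B weighted sum = 3·21 + 3·5 + 3·74 + 5·95 + 0·5 + 1·23 = 63 + 15 + 222 + 475 + 0 + 23 = 798; overall_B = 798/15 = 53.2000.
Difference = 56.6667 − 53.2000 = 3.4667 ≈ 3.5.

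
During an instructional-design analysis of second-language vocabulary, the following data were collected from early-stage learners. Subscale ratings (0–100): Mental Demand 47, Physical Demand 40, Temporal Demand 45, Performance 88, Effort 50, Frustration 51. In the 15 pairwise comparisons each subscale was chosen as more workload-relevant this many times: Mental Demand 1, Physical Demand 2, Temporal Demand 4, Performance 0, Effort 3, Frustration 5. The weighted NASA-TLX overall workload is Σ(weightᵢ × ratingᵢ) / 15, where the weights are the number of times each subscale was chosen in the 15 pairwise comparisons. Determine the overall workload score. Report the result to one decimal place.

47.5

The tallies are the weights (they sum to 15).
Weighted sum = 1·47 + 2·40 + 4·45 + 0·88 + 3·50 + 5·51
            = 47 + 80 + 180 + 0 + 150 + 255 = 712.
Overall workload = 712 / 15 = 47.4667 ≈ 47.5.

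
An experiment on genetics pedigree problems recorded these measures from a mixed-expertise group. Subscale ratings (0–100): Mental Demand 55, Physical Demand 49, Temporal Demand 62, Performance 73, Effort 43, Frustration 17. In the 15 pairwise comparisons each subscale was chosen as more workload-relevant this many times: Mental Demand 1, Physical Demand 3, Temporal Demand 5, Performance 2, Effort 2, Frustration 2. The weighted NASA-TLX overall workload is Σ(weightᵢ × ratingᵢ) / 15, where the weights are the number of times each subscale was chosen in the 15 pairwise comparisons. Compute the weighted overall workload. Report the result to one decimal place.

The tallies are the weights (they sum to 15).
Weighted sum = 1·55 + 3·49 + 5·62 + 2·73 + 2·43 + 2·17
            = 55 + 147 + 310 + 146 + 86 + 34 = 778.
Overall workload = 778 / 15 = 51.8667 ≈ 51.9.

51.9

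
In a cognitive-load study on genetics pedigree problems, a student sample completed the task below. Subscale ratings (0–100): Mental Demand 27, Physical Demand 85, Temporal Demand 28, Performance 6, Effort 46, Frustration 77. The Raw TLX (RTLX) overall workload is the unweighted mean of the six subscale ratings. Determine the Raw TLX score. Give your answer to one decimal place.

Sum of ratings = 27 + 85 + 28 + 6 + 46 + 77 = 269.
RTLX = 269 / 6 = 44.8333 ≈ 44.8.

44.8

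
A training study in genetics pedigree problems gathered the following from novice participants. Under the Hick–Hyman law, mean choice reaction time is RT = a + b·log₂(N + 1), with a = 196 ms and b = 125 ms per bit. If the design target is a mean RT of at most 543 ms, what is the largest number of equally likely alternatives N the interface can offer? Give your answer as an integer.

5

Set 196 + 125·log₂(N + 1) ≤ 543.
log₂(N + 1) ≤ (543 − 196) / 125 = 2.7760.
N + 1 ≤ 2^2.7760 = 6.8495.
N ≤ 5.8495, so the largest integer N is 5.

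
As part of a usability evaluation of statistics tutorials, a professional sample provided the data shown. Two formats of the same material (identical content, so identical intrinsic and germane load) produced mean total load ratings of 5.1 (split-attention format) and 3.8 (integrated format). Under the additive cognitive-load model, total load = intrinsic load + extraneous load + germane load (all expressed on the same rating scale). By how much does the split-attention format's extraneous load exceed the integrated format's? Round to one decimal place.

1.3

Intrinsic and germane load are equal across formats, so the difference in total load equals the difference in extraneous load.
Extraneous-load difference = 5.1 − 3.8 = 1.3.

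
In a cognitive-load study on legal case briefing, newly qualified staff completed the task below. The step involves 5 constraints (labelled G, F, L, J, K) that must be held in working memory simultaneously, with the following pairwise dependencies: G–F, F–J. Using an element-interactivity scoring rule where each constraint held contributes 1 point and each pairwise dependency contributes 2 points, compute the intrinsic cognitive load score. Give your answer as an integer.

9

Count of constraints held simultaneously: 5.
Count of pairwise dependencies listed: 2.
Element contribution: 5 × 1 = 5.
Interaction contribution: 2 × 2 = 4.
Intrinsic load = 5 + 4 = 9.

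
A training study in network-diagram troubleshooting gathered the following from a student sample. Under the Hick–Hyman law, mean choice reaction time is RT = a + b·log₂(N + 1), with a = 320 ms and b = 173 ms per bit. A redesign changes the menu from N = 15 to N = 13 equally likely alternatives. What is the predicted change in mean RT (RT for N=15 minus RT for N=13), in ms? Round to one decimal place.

RT(15) = 320 + 173·log₂(16) = 320 + 173·4.0000 = 1012.0000 ms.
RT(13) = 320 + 173·log₂(14) = 320 + 173·3.8074 = 978.6802 ms.
Difference = 1012.0000 − 978.6802 = 33.3198 ≈ 33.3 ms.

33.3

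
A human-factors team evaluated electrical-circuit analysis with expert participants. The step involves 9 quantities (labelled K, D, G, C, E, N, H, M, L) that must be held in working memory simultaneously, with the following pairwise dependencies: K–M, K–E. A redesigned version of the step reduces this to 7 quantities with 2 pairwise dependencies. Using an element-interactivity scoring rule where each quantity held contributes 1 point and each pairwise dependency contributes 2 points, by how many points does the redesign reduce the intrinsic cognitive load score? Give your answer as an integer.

Original: 9 × 1 + 2 × 2 = 9 + 4 = 13.
Redesigned: 7 × 1 + 2 × 2 = 7 + 4 = 11.
Reduction = 13 − 11 = 2.

2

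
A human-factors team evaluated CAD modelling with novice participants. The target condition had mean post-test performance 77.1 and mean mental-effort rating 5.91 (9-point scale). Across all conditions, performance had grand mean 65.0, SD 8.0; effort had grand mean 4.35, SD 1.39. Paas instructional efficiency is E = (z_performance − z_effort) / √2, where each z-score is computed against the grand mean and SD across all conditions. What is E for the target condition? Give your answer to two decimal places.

z_performance = (77.1 − 65.0) / 8.0 = 12.1000 / 8.0 = 1.5125.
z_effort = (5.91 − 4.35) / 1.39 = 1.5600 / 1.39 = 1.1223.
z_P − z_E = 1.5125 − 1.1223 = 0.3902.
E = 0.3902 / √2 = 0.3902 / 1.41421 = 0.2759 ≈ 0.28.

0.28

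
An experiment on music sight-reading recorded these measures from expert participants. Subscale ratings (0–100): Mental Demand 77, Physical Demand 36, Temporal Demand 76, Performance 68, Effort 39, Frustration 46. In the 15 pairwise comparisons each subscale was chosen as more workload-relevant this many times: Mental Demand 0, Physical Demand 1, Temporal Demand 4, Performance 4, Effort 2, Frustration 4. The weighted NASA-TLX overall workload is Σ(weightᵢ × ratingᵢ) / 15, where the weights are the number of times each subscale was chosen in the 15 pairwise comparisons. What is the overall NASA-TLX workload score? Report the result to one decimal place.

58.3

The tallies are the weights (they sum to 15).
Weighted sum = 0·77 + 1·36 + 4·76 + 4·68 + 2·39 + 4·46
            = 0 + 36 + 304 + 272 + 78 + 184 = 874.
Overall workload = 874 / 15 = 58.2667 ≈ 58.3.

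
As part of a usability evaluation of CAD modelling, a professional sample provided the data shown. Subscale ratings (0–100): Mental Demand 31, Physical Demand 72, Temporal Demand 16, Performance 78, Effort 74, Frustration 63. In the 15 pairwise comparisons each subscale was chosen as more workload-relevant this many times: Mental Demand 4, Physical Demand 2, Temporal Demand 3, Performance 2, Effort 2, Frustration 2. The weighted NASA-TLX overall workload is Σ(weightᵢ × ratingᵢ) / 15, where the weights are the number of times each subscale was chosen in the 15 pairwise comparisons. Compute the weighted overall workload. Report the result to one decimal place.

49.7

The tallies are the weights (they sum to 15).
Weighted sum = 4·31 + 2·72 + 3·16 + 2·78 + 2·74 + 2·63
            = 124 + 144 + 48 + 156 + 148 + 126 = 746.
Overall workload = 746 / 15 = 49.7333 ≈ 49.7.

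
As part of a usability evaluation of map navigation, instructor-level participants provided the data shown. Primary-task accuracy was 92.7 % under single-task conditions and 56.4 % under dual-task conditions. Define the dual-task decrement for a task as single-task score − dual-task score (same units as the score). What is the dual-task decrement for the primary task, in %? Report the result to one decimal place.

Decrement = 92.7 − 56.4 = 36.3000 % ≈ 36.3 %.

36.3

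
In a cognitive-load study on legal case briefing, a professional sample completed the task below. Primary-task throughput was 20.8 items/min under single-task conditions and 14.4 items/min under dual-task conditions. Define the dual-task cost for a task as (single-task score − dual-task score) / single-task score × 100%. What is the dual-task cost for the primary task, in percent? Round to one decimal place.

30.8

Cost = (20.8 − 14.4) / 20.8 × 100%
     = 6.4000 / 20.8 × 100% = 30.7692%.
≈ 30.8%.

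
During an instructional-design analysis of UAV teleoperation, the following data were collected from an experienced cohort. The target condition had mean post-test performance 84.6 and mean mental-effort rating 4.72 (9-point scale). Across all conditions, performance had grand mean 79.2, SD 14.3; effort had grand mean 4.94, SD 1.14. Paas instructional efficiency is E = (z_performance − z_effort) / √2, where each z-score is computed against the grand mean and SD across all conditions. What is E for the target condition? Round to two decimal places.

0.40

z_performance = (84.6 − 79.2) / 14.3 = 5.4000 / 14.3 = 0.3776.
z_effort = (4.72 − 4.94) / 1.14 = -0.2200 / 1.14 = -0.1930.
z_P − z_E = 0.3776 − (-0.1930) = 0.5706.
E = 0.5706 / √2 = 0.5706 / 1.41421 = 0.4035 ≈ 0.40.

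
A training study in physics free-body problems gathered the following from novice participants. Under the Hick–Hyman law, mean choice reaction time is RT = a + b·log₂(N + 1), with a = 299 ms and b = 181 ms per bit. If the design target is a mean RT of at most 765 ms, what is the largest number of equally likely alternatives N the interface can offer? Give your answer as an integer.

4

Set 299 + 181·log₂(N + 1) ≤ 765.
log₂(N + 1) ≤ (765 − 299) / 181 = 2.5746.
N + 1 ≤ 2^2.5746 = 5.9571.
N ≤ 4.9571, so the largest integer N is 4.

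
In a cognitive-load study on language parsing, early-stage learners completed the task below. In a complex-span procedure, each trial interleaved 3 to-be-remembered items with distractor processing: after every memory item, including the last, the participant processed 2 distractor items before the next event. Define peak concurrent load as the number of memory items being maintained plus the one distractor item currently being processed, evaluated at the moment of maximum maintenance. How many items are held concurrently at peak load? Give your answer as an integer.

Maintenance is greatest during the distractor(s) after memory item 3: all 3 memory items are being held.
One distractor item is concurrently being processed.
Peak concurrent load = 3 + 1 = 4 items.

4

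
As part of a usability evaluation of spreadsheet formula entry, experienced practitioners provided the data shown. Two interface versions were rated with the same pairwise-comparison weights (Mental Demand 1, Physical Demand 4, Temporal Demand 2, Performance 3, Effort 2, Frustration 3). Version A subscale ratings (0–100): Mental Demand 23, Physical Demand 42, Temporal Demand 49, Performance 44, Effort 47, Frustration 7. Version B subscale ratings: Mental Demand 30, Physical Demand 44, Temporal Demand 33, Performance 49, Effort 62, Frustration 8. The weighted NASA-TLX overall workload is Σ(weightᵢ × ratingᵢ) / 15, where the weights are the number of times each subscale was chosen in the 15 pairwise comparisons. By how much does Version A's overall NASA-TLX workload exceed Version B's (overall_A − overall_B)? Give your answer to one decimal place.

-2.1

Version A weighted sum = 1·23 + 4·42 + 2·49 + 3·44 + 2·47 + 3·7 = 23 + 168 + 98 + 132 + 94 + 21 = 536; overall_A = 536/15 = 35.7333.
Version B weighted sum = 1·30 + 4·44 + 2·33 + 3·49 + 2·62 + 3·8 = 30 + 176 + 66 + 147 + 124 + 24 = 567; overall_B = 567/15 = 37.8000.
Difference = 35.7333 − 37.8000 = -2.0667 ≈ -2.1.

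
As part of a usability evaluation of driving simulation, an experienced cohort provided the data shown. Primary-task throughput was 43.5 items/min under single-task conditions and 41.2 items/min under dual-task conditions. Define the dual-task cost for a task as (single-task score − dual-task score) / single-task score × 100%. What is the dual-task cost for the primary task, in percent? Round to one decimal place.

Cost = (43.5 − 41.2) / 43.5 × 100%
     = 2.3000 / 43.5 × 100% = 5.2874%.
≈ 5.3%.

5.3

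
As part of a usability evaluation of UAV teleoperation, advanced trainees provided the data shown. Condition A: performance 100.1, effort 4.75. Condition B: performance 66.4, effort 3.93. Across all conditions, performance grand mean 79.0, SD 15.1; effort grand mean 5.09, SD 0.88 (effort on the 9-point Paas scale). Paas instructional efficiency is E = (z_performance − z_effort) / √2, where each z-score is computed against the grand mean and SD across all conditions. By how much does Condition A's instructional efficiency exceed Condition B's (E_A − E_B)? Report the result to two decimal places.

Condition A: z_P = (100.1 − 79.0)/15.1 = 1.3974; z_E = (4.75 − 5.09)/0.88 = -0.3864; E_A = (1.3974 − (-0.3864))/√2 = 1.2613.
Condition B: z_P = (66.4 − 79.0)/15.1 = -0.8344; z_E = (3.93 − 5.09)/0.88 = -1.3182; E_B = (-0.8344 − (-1.3182))/√2 = 0.3421.
E_A − E_B = 1.2613 − 0.3421 = 0.9192 ≈ 0.92.

0.92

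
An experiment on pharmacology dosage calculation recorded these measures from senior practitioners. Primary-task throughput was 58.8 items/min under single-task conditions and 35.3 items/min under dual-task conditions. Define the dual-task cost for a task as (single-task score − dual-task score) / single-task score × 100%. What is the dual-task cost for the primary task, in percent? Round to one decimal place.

40.0

Cost = (58.8 − 35.3) / 58.8 × 100%
     = 23.5000 / 58.8 × 100% = 39.9660%.
≈ 40.0%.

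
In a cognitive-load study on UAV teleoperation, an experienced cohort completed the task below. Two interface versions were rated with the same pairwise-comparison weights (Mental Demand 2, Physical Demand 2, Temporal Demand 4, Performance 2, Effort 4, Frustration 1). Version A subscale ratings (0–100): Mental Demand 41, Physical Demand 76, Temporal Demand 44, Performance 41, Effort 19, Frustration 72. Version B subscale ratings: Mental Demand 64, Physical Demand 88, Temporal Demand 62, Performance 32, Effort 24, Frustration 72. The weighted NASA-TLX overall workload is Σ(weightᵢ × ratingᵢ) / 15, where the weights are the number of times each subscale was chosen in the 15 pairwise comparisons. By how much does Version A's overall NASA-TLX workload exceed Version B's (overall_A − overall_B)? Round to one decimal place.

-9.6

Version A weighted sum = 2·41 + 2·76 + 4·44 + 2·41 + 4·19 + 1·72 = 82 + 152 + 176 + 82 + 76 + 72 = 640; overall_A = 640/15 = 42.6667.
Version B weighted sum = 2·64 + 2·88 + 4·62 + 2·32 + 4·24 + 1·72 = 128 + 176 + 248 + 64 + 96 + 72 = 784; overall_B = 784/15 = 52.2667.
Difference = 42.6667 − 52.2667 = -9.6000 ≈ -9.6.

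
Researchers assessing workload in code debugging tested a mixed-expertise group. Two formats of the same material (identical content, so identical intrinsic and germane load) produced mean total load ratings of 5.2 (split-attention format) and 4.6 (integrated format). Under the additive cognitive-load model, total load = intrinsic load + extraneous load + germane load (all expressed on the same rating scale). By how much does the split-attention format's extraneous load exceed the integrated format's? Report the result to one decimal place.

0.6

Intrinsic and germane load are equal across formats, so the difference in total load equals the difference in extraneous load.
Extraneous-load difference = 5.2 − 4.6 = 0.6.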